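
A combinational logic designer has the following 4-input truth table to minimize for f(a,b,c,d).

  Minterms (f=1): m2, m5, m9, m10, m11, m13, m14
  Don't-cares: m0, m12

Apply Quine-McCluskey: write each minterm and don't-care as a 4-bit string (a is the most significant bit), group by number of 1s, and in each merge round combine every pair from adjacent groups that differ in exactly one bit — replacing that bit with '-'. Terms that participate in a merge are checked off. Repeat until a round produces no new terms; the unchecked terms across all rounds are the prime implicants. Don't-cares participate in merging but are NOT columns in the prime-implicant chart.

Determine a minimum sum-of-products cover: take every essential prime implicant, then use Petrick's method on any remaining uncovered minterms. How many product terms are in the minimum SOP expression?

Round 0: 0000✓ 0010✓ 0101✓ 1001✓ 1010✓ 1011✓ 1100✓ 1101✓ 1110✓
Round 1: -010 -101 00-0 1-01 1-10 10-1 101- 11-0 110-
PIs = {-010, -101, 00-0, 1-01, 1-10, 10-1, 101-, 11-0, 110-}
Coverage chart:
  m2: -010,00-0
  m5: -101 ←essential
  m9: 1-01,10-1
  m10: -010,1-10,101-
  m11: 10-1,101-
  m13: -101,1-01,110-
  m14: 1-10,11-0
Essential: -101
Petrick residual → -010, 1-10, 10-1
Min cover (4 terms): b'cd' + bc'd + acd' + ab'd

4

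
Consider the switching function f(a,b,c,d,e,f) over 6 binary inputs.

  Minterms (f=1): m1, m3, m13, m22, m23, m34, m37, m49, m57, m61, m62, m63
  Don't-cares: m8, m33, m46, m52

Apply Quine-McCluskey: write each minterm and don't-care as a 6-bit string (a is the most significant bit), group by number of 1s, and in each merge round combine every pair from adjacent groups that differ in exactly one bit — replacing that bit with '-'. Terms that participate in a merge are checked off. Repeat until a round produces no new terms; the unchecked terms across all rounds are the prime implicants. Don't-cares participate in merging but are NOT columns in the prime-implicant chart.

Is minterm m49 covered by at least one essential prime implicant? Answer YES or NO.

NO

[col 0] 000001*, 000011*, 001000, 001101, 010110*, 010111*, 100001*, 100010, 100101*, 101110*, 110001*, 110100, 111001*, 111101*, 111110*, 111111*
[col 1] -00001, 0000-1, 01011-, 1-0001, 1-1110, 100-01, 11-001, 111-01, 1111-1, 11111-
Prime implicants: -00001, 0000-1, 001000, 001101, 01011-, 1-0001, 1-1110, 100-01, 100010, 11-001, 110100, 111-01, 1111-1, 11111-
PI chart (minterm → PIs covering it):
  1 | -00001,0000-1
  3 | 0000-1  (sole → essential)
  13 | 001101  (sole → essential)
  22 | 01011-  (sole → essential)
  23 | 01011-  (sole → essential)
  34 | 100010  (sole → essential)
  37 | 100-01  (sole → essential)
  49 | 1-0001,11-001
  57 | 11-001,111-01
  61 | 111-01,1111-1
  62 | 1-1110,11111-
  63 | 1111-1,11111-
Essential prime implicants: 0000-1, 001101, 01011-, 100-01, 100010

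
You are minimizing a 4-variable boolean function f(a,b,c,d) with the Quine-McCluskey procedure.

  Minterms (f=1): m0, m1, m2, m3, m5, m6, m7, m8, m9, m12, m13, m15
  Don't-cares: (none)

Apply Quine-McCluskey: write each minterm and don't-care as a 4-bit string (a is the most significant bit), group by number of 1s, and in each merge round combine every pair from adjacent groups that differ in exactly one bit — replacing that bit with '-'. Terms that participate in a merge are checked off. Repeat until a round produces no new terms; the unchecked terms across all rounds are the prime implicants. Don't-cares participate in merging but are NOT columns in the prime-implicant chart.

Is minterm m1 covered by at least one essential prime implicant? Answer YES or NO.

[col 0] 0000*, 0001*, 0010*, 0011*, 0101*, 0110*, 0111*, 1000*, 1001*, 1100*, 1101*, 1111*
[col 1] -000*, -001*, -101*, -111*, 0-01*, 0-10*, 0-11*, 00-0*, 00-1*, 000-*, 001-*, 01-1*, 011-*, 1-00*, 1-01*, 100-*, 11-1*, 110-*
[col 2] --01, -00-, -1-1, 0--1, 0-1-, 00--, 1-0-
Prime implicants: --01, -00-, -1-1, 0--1, 0-1-, 00--, 1-0-
PI chart (minterm → PIs covering it):
  0 | -00-,00--
  1 | --01,-00-,0--1,00--
  2 | 0-1-,00--
  3 | 0--1,0-1-,00--
  5 | --01,-1-1,0--1
  6 | 0-1-  (sole → essential)
  7 | -1-1,0--1,0-1-
  8 | -00-,1-0-
  9 | --01,-00-,1-0-
  12 | 1-0-  (sole → essential)
  13 | --01,-1-1,1-0-
  15 | -1-1  (sole → essential)
Essential prime implicants: -1-1, 0-1-, 1-0-

NO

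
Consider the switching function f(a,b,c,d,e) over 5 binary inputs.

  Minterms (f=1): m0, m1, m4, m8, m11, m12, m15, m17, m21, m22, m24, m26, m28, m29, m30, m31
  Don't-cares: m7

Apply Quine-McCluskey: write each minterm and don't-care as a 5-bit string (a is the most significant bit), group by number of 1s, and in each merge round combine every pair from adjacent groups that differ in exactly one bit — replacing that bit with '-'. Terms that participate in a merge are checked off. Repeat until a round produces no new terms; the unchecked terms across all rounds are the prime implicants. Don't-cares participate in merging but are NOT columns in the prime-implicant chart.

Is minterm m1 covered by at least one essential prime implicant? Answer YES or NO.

[col 0] 00000*, 00001*, 00100*, 00111*, 01000*, 01011*, 01100*, 01111*, 10001*, 10101*, 10110*, 11000*, 11010*, 11100*, 11101*, 11110*, 11111*
[col 1] -0001, -1000*, -1100*, -1111, 0-000*, 0-100*, 0-111, 00-00*, 0000-, 01-00*, 01-11, 1-101, 1-110, 10-01, 11-00*, 11-10*, 110-0*, 111-0*, 111-1*, 1110-*, 1111-*
[col 2] -1-00, 0--00, 11--0, 111--
Prime implicants: -0001, -1-00, -1111, 0--00, 0-111, 0000-, 01-11, 1-101, 1-110, 10-01, 11--0, 111--
PI chart (minterm → PIs covering it):
  0 | 0--00,0000-
  1 | -0001,0000-
  4 | 0--00  (sole → essential)
  8 | -1-00,0--00
  11 | 01-11  (sole → essential)
  12 | -1-00,0--00
  15 | -1111,0-111,01-11
  17 | -0001,10-01
  21 | 1-101,10-01
  22 | 1-110  (sole → essential)
  24 | -1-00,11--0
  26 | 11--0  (sole → essential)
  28 | -1-00,11--0,111--
  29 | 1-101,111--
  30 | 1-110,11--0,111--
  31 | -1111,111--
Essential prime implicants: 0--00, 01-11, 1-110, 11--0

NO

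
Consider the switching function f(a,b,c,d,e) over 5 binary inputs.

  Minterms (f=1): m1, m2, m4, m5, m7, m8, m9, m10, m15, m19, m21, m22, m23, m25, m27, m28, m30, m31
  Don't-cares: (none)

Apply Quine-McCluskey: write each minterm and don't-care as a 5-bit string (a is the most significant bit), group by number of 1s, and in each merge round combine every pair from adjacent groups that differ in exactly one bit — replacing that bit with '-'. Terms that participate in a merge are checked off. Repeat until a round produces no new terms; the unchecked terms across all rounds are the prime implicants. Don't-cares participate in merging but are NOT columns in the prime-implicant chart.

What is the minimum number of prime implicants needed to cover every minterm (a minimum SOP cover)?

10

size-2^0 implicants → 00001(✓)  00010(✓)  00100(✓)  00101(✓)  00111(✓)  01000(✓)  01001(✓)  01010(✓)  01111(✓)  10011(✓)  10101(✓)  10110(✓)  10111(✓)  11001(✓)  11011(✓)  11100(✓)  11110(✓)  11111(✓)
size-2^1 implicants → -0101(✓)  -0111(✓)  -1001  -1111(✓)  0-001  0-010  0-111(✓)  00-01  001-1(✓)  0010-  010-0  0100-  1-011(✓)  1-110(✓)  1-111(✓)  10-11(✓)  101-1(✓)  1011-(✓)  11-11(✓)  110-1  111-0  1111-(✓)
size-2^2 implicants → --111  -01-1  1--11  1-11-
Unchecked terms (primes): --111, -01-1, -1001, 0-001, 0-010, 00-01, 0010-, 010-0, 0100-, 1--11, 1-11-, 110-1, 111-0
Minterm coverage:
  m1 ⊆ 0-001,00-01
  m2 ⊆ 0-010 [E]
  m4 ⊆ 0010- [E]
  m5 ⊆ -01-1,00-01,0010-
  m7 ⊆ --111,-01-1
  m8 ⊆ 010-0,0100-
  m9 ⊆ -1001,0-001,0100-
  m10 ⊆ 0-010,010-0
  m15 ⊆ --111 [E]
  m19 ⊆ 1--11 [E]
  m21 ⊆ -01-1 [E]
  m22 ⊆ 1-11- [E]
  m23 ⊆ --111,-01-1,1--11,1-11-
  m25 ⊆ -1001,110-1
  m27 ⊆ 1--11,110-1
  m28 ⊆ 111-0 [E]
  m30 ⊆ 1-11-,111-0
  m31 ⊆ --111,1--11,1-11-
E = {--111, -01-1, 0-010, 0010-, 1--11, 1-11-, 111-0}
Petrick residual → -1001, 0-001, 010-0
Cover = cde + b'ce + bc'd'e + a'c'd'e + a'c'de' + a'b'cd' + a'bc'e' + ade + acd + abce'  |cover|=10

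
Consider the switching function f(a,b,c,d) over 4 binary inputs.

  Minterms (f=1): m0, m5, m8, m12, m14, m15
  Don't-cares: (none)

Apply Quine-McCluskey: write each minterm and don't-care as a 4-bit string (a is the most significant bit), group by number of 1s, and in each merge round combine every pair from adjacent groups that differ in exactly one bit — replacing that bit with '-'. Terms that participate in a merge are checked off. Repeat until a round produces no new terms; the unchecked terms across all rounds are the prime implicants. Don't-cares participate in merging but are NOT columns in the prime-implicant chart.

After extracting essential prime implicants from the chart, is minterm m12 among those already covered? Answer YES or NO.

[col 0] 0000*, 0101, 1000*, 1100*, 1110*, 1111*
[col 1] -000, 1-00, 11-0, 111-
Prime implicants: -000, 0101, 1-00, 11-0, 111-
PI chart (minterm → PIs covering it):
  0 | -000  (sole → essential)
  5 | 0101  (sole → essential)
  8 | -000,1-00
  12 | 1-00,11-0
  14 | 11-0,111-
  15 | 111-  (sole → essential)
Essential prime implicants: -000, 0101, 111-

NO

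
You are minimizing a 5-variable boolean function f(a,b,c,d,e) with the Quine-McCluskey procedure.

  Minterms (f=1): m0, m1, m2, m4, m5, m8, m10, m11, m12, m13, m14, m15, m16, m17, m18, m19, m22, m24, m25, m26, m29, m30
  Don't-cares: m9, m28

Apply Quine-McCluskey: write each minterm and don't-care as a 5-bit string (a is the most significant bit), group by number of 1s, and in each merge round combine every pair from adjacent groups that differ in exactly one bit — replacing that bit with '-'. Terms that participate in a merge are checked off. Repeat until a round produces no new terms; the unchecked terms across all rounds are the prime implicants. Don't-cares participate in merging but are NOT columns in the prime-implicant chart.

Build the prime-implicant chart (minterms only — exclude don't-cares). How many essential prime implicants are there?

6

Round 0: 00000✓ 00001✓ 00010✓ 00100✓ 00101✓ 01000✓ 01001✓ 01010✓ 01011✓ 01100✓ 01101✓ 01110✓ 01111✓ 10000✓ 10001✓ 10010✓ 10011✓ 10110✓ 11000✓ 11001✓ 11010✓ 11100✓ 11101✓ 11110✓
Round 1: -0000✓ -0001✓ -0010✓ -1000✓ -1001✓ -1010✓ -1100✓ -1101✓ -1110✓ 0-000✓ 0-001✓ 0-010✓ 0-100✓ 0-101✓ 00-00✓ 00-01✓ 000-0✓ 0000-✓ 0010-✓ 01-00✓ 01-01✓ 01-10✓ 01-11✓ 010-0✓ 010-1✓ 0100-✓ 0101-✓ 011-0✓ 011-1✓ 0110-✓ 0111-✓ 1-000✓ 1-001✓ 1-010✓ 1-110✓ 10-10✓ 100-0✓ 100-1✓ 1000-✓ 1001-✓ 11-00✓ 11-01✓ 11-10✓ 110-0✓ 1100-✓ 111-0✓ 1110-✓
Round 2: --000✓ --001✓ --010✓ -00-0✓ -000-✓ -1-00✓ -1-01✓ -1-10✓ -10-0✓ -100-✓ -11-0✓ -110-✓ 0--00✓ 0--01✓ 0-0-0✓ 0-00-✓ 0-10-✓ 00-0-✓ 01--0✓ 01--1✓ 01-0-✓ 01-1-✓ 010--✓ 011--✓ 1--10 1-0-0✓ 1-00-✓ 100-- 11--0✓ 11-0-✓
Round 3: --0-0 --00- -1--0 -1-0- 0--0- 01---
PIs = {--0-0, --00-, -1--0, -1-0-, 0--0-, 01---, 1--10, 100--}
Coverage chart:
  m0: --0-0,--00-,0--0-
  m1: --00-,0--0-
  m2: --0-0 ←essential
  m4: 0--0- ←essential
  m5: 0--0- ←essential
  m8: --0-0,--00-,-1--0,-1-0-,0--0-,01---
  m10: --0-0,-1--0,01---
  m11: 01--- ←essential
  m12: -1--0,-1-0-,0--0-,01---
  m13: -1-0-,0--0-,01---
  m14: -1--0,01---
  m15: 01--- ←essential
  m16: --0-0,--00-,100--
  m17: --00-,100--
  m18: --0-0,1--10,100--
  m19: 100-- ←essential
  m22: 1--10 ←essential
  m24: --0-0,--00-,-1--0,-1-0-
  m25: --00-,-1-0-
  m26: --0-0,-1--0,1--10
  m29: -1-0- ←essential
  m30: -1--0,1--10
Essential: --0-0, -1-0-, 0--0-, 01---, 1--10, 100--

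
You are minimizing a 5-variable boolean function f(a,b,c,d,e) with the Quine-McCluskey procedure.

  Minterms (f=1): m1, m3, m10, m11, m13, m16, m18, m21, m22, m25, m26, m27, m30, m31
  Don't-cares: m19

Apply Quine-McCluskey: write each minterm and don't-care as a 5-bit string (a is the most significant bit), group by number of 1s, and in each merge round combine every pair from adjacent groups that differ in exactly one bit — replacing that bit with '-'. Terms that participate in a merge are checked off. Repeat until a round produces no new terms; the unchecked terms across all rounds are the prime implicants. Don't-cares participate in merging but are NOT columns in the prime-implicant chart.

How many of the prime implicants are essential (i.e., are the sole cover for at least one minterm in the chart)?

8

[col 0] 00001*, 00011*, 01010*, 01011*, 01101, 10000*, 10010*, 10011*, 10101, 10110*, 11001*, 11010*, 11011*, 11110*, 11111*
[col 1] -0011*, -1010*, -1011*, 0-011*, 000-1, 0101-*, 1-010*, 1-011*, 1-110*, 10-10*, 100-0, 1001-*, 11-10*, 11-11*, 110-1, 1101-*, 1111-*
[col 2] --011, -101-, 1--10, 1-01-, 11-1-
Prime implicants: --011, -101-, 000-1, 01101, 1--10, 1-01-, 100-0, 10101, 11-1-, 110-1
PI chart (minterm → PIs covering it):
  1 | 000-1  (sole → essential)
  3 | --011,000-1
  10 | -101-  (sole → essential)
  11 | --011,-101-
  13 | 01101  (sole → essential)
  16 | 100-0  (sole → essential)
  18 | 1--10,1-01-,100-0
  21 | 10101  (sole → essential)
  22 | 1--10  (sole → essential)
  25 | 110-1  (sole → essential)
  26 | -101-,1--10,1-01-,11-1-
  27 | --011,-101-,1-01-,11-1-,110-1
  30 | 1--10,11-1-
  31 | 11-1-  (sole → essential)
Essential prime implicants: -101-, 000-1, 01101, 1--10, 100-0, 10101, 11-1-, 110-1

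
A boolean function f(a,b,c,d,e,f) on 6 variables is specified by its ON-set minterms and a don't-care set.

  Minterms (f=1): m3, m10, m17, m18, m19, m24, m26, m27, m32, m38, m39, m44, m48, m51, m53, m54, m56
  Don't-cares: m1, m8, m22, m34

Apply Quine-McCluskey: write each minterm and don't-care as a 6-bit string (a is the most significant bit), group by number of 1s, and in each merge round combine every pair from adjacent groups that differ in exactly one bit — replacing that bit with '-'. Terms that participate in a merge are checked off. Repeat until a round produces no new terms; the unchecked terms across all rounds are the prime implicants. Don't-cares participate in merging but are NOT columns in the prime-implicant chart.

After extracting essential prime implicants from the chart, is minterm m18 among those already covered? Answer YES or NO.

YES

[col 0] 000001*, 000011*, 001000*, 001010*, 010001*, 010010*, 010011*, 010110*, 011000*, 011010*, 011011*, 100000*, 100010*, 100110*, 100111*, 101100, 110000*, 110011*, 110101, 110110*, 111000*
[col 1] -10011, -10110, -11000, 0-0001*, 0-0011*, 0-1000*, 0-1010*, 0000-1*, 0010-0*, 01-010*, 01-011*, 010-10, 0100-1*, 01001-*, 0110-0*, 01101-*, 1-0000, 1-0110, 100-10, 1000-0, 10011-, 11-000
[col 2] 0-00-1, 0-10-0, 01-01-
Prime implicants: -10011, -10110, -11000, 0-00-1, 0-10-0, 01-01-, 010-10, 1-0000, 1-0110, 100-10, 1000-0, 10011-, 101100, 11-000, 110101
PI chart (minterm → PIs covering it):
  3 | 0-00-1  (sole → essential)
  10 | 0-10-0  (sole → essential)
  17 | 0-00-1  (sole → essential)
  18 | 01-01-,010-10
  19 | -10011,0-00-1,01-01-
  24 | -11000,0-10-0
  26 | 0-10-0,01-01-
  27 | 01-01-  (sole → essential)
  32 | 1-0000,1000-0
  38 | 1-0110,100-10,10011-
  39 | 10011-  (sole → essential)
  44 | 101100  (sole → essential)
  48 | 1-0000,11-000
  51 | -10011  (sole → essential)
  53 | 110101  (sole → essential)
  54 | -10110,1-0110
  56 | -11000,11-000
Essential prime implicants: -10011, 0-00-1, 0-10-0, 01-01-, 10011-, 101100, 110101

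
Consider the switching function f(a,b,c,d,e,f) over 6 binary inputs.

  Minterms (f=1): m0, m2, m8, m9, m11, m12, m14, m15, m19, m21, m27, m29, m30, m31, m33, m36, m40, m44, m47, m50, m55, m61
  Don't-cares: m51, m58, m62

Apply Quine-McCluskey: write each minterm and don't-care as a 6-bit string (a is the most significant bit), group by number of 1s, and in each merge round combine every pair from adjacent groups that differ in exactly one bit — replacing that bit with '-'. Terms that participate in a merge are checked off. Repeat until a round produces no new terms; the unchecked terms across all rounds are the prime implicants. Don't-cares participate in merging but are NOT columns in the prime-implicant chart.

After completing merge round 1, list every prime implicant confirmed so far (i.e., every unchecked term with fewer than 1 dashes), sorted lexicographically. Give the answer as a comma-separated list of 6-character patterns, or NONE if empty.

[col 0] 000000*, 000010*, 001000*, 001001*, 001011*, 001100*, 001110*, 001111*, 010011*, 010101*, 011011*, 011101*, 011110*, 011111*, 100001, 100100*, 101000*, 101100*, 101111*, 110010*, 110011*, 110111*, 111010*, 111101*, 111110*
[col 1] -01000*, -01100*, -01111, -10011, -11101, -11110, 0-1011*, 0-1110*, 0-1111*, 00-000, 0000-0, 001-00*, 001-11*, 0010-1, 00100-, 0011-0, 00111-*, 01-011, 01-101, 011-11*, 0111-1, 01111-*, 10-100, 101-00*, 11-010, 110-11, 11001-, 111-10
[col 2] -01-00, 0-1-11, 0-111-
Prime implicants: -01-00, -01111, -10011, -11101, -11110, 0-1-11, 0-111-, 00-000, 0000-0, 0010-1, 00100-, 0011-0, 01-011, 01-101, 0111-1, 10-100, 100001, 11-010, 110-11, 11001-, 111-10

100001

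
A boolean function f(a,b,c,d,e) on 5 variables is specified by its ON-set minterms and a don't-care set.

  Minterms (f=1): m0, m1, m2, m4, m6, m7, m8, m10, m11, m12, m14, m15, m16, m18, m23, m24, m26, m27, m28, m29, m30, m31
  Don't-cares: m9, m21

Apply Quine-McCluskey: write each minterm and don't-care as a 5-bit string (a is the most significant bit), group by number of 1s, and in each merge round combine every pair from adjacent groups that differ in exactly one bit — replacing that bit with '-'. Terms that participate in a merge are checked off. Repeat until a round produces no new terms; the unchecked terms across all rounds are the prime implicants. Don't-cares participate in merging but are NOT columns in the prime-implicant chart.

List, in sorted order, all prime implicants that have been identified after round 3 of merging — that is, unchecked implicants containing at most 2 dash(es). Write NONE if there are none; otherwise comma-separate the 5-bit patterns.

[col 0] 00000*, 00001*, 00010*, 00100*, 00110*, 00111*, 01000*, 01001*, 01010*, 01011*, 01100*, 01110*, 01111*, 10000*, 10010*, 10101*, 10111*, 11000*, 11010*, 11011*, 11100*, 11101*, 11110*, 11111*
[col 1] -0000*, -0010*, -0111*, -1000*, -1010*, -1011*, -1100*, -1110*, -1111*, 0-000*, 0-001*, 0-010*, 0-100*, 0-110*, 0-111*, 00-00*, 00-10*, 000-0*, 0000-*, 001-0*, 0011-*, 01-00*, 01-10*, 01-11*, 010-0*, 010-1*, 0100-*, 0101-*, 011-0*, 0111-*, 1-000*, 1-010*, 1-101*, 1-111*, 100-0*, 101-1*, 11-00*, 11-10*, 11-11*, 110-0*, 1101-*, 111-0*, 111-1*, 1110-*, 1111-*
[col 2] --000*, --010*, --111, -00-0*, -1-00*, -1-10*, -1-11*, -10-0*, -101-*, -11-0*, -111-*, 0--00*, 0--10*, 0-0-0*, 0-00-, 0-1-0*, 0-11-, 00--0*, 01--0*, 01-1-*, 010--, 1-0-0*, 1-1-1, 11--0*, 11-1-*, 111--
[col 3] --0-0, -1--0, -1-1-, 0---0
Prime implicants: --0-0, --111, -1--0, -1-1-, 0---0, 0-00-, 0-11-, 010--, 1-1-1, 111--

--111, 0-00-, 0-11-, 010--, 1-1-1, 111--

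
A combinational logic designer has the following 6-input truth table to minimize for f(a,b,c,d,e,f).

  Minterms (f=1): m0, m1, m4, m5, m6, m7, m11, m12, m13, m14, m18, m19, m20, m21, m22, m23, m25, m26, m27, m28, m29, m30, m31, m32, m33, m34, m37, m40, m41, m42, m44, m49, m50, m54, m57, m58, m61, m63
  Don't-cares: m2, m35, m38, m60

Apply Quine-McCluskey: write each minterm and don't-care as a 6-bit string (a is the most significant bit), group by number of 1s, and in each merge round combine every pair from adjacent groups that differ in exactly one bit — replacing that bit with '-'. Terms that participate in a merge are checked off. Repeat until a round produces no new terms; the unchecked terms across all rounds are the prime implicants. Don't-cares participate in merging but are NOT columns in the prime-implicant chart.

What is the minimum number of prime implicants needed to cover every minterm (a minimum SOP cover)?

Round 0: 000000✓ 000001✓ 000010✓ 000100✓ 000101✓ 000110✓ 000111✓ 001011✓ 001100✓ 001101✓ 001110✓ 010010✓ 010011✓ 010100✓ 010101✓ 010110✓ 010111✓ 011001✓ 011010✓ 011011✓ 011100✓ 011101✓ 011110✓ 011111✓ 100000✓ 100001✓ 100010✓ 100011✓ 100101✓ 100110✓ 101000✓ 101001✓ 101010✓ 101100✓ 110001✓ 110010✓ 110110✓ 111001✓ 111010✓ 111100✓ 111101✓ 111111✓
Round 1: -00000✓ -00001✓ -00010✓ -00101✓ -00110✓ -01100✓ -10010✓ -10110✓ -11001✓ -11010✓ -11100✓ -11101✓ -11111✓ 0-0010✓ 0-0100✓ 0-0101✓ 0-0110✓ 0-0111✓ 0-1011 0-1100✓ 0-1101✓ 0-1110✓ 00-100✓ 00-101✓ 00-110✓ 000-00✓ 000-01✓ 000-10✓ 0000-0✓ 00000-✓ 0001-0✓ 0001-1✓ 00010-✓ 00011-✓ 0011-0✓ 00110-✓ 01-010✓ 01-011✓ 01-100✓ 01-101✓ 01-110✓ 01-111✓ 010-10✓ 010-11✓ 01001-✓ 0101-0✓ 0101-1✓ 01010-✓ 01011-✓ 011-01✓ 011-10✓ 011-11✓ 0110-1✓ 01101-✓ 0111-0✓ 0111-1✓ 01110-✓ 01111-✓ 1-0001✓ 1-0010✓ 1-0110✓ 1-1001✓ 1-1010✓ 1-1100✓ 10-000✓ 10-001✓ 10-010✓ 100-01✓ 100-10✓ 1000-0✓ 1000-1✓ 10000-✓ 10001-✓ 101-00 1010-0✓ 10100-✓ 11-001✓ 11-010✓ 110-10✓ 111-01✓ 1111-1✓ 11110-✓
Round 2: --0010✓ --0110✓ --1100 -00-01 -00-10✓ -000-0 -0000- -1-010 -10-10✓ -11-01 -111-1 -1110- 0--100✓ 0--101✓ 0--110✓ 0-0-10✓ 0-01-0✓ 0-01-1✓ 0-010-✓ 0-011-✓ 0-11-0✓ 0-110-✓ 00-1-0✓ 00-10-✓ 000--0 000-0- 0001--✓ 01--10✓ 01--11✓ 01-01-✓ 01-1-0✓ 01-1-1✓ 01-10-✓ 01-11-✓ 010-1-✓ 0101--✓ 011--1 011-1-✓ 0111--✓ 1--001 1--010 1-0-10✓ 10-0-0 10-00- 1000--
Round 3: --0-10 0--1-0 0--10- 0-01-- 01--1- 01-1--
PIs = {--0-10, --1100, -00-01, -000-0, -0000-, -1-010, -11-01, -111-1, -1110-, 0--1-0, 0--10-, 0-01--, 0-1011, 000--0, 000-0-, 01--1-, 01-1--, 011--1, 1--001, 1--010, 10-0-0, 10-00-, 1000--, 101-00}
Coverage chart:
  m0: -000-0,-0000-,000--0,000-0-
  m1: -00-01,-0000-,000-0-
  m4: 0--1-0,0--10-,0-01--,000--0,000-0-
  m5: -00-01,0--10-,0-01--,000-0-
  m6: --0-10,0--1-0,0-01--,000--0
  m7: 0-01-- ←essential
  m11: 0-1011 ←essential
  m12: --1100,0--1-0,0--10-
  m13: 0--10- ←essential
  m14: 0--1-0 ←essential
  m18: --0-10,-1-010,01--1-
  m19: 01--1- ←essential
  m20: 0--1-0,0--10-,0-01--,01-1--
  m21: 0--10-,0-01--,01-1--
  m22: --0-10,0--1-0,0-01--,01--1-,01-1--
  m23: 0-01--,01--1-,01-1--
  m25: -11-01,011--1
  m26: -1-010,01--1-
  m27: 0-1011,01--1-,011--1
  m28: --1100,-1110-,0--1-0,0--10-,01-1--
  m29: -11-01,-111-1,-1110-,0--10-,01-1--,011--1
  m30: 0--1-0,01--1-,01-1--
  m31: -111-1,01--1-,01-1--,011--1
  m32: -000-0,-0000-,10-0-0,10-00-,1000--
  m33: -00-01,-0000-,1--001,10-00-,1000--
  m34: --0-10,-000-0,1--010,10-0-0,1000--
  m37: -00-01 ←essential
  m40: 10-0-0,10-00-,101-00
  m41: 1--001,10-00-
  m42: 1--010,10-0-0
  m44: --1100,101-00
  m49: 1--001 ←essential
  m50: --0-10,-1-010,1--010
  m54: --0-10 ←essential
  m57: -11-01,1--001
  m58: -1-010,1--010
  m61: -11-01,-111-1,-1110-
  m63: -111-1 ←essential
Essential: --0-10, -00-01, -111-1, 0--1-0, 0--10-, 0-01--, 0-1011, 01--1-, 1--001
Petrick residual → -000-0, -11-01, 1--010, 101-00
Min cover (13 terms): c'ef' + b'c'e'f + b'c'd'f' + bce'f + bcdf + a'df' + a'de' + a'c'd + a'cd'ef + a'be + ad'e'f + ad'ef' + ab'ce'f'

13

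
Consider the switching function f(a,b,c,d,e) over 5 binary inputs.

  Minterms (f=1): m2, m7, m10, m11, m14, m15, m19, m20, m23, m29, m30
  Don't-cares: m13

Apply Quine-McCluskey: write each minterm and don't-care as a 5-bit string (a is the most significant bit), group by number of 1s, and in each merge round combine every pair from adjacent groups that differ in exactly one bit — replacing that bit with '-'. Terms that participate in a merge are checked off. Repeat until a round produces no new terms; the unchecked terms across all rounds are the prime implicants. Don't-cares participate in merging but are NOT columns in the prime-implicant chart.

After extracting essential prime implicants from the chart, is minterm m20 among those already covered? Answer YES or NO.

size-2^0 implicants → 00010(✓)  00111(✓)  01010(✓)  01011(✓)  01101(✓)  01110(✓)  01111(✓)  10011(✓)  10100  10111(✓)  11101(✓)  11110(✓)
size-2^1 implicants → -0111  -1101  -1110  0-010  0-111  01-10(✓)  01-11(✓)  0101-(✓)  011-1  0111-(✓)  10-11
size-2^2 implicants → 01-1-
Unchecked terms (primes): -0111, -1101, -1110, 0-010, 0-111, 01-1-, 011-1, 10-11, 10100
Minterm coverage:
  m2 ⊆ 0-010 [E]
  m7 ⊆ -0111,0-111
  m10 ⊆ 0-010,01-1-
  m11 ⊆ 01-1- [E]
  m14 ⊆ -1110,01-1-
  m15 ⊆ 0-111,01-1-,011-1
  m19 ⊆ 10-11 [E]
  m20 ⊆ 10100 [E]
  m23 ⊆ -0111,10-11
  m29 ⊆ -1101 [E]
  m30 ⊆ -1110 [E]
E = {-1101, -1110, 0-010, 01-1-, 10-11, 10100}

YES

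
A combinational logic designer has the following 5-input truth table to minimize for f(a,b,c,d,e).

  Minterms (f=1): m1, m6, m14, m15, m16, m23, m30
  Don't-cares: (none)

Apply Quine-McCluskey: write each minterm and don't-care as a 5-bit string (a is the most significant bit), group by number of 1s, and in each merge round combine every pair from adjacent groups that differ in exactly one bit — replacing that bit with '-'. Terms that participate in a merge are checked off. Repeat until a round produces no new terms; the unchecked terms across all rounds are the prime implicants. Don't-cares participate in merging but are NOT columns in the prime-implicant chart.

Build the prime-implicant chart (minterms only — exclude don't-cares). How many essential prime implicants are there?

6

size-2^0 implicants → 00001  00110(✓)  01110(✓)  01111(✓)  10000  10111  11110(✓)
size-2^1 implicants → -1110  0-110  0111-
Unchecked terms (primes): -1110, 0-110, 00001, 0111-, 10000, 10111
Minterm coverage:
  m1 ⊆ 00001 [E]
  m6 ⊆ 0-110 [E]
  m14 ⊆ -1110,0-110,0111-
  m15 ⊆ 0111- [E]
  m16 ⊆ 10000 [E]
  m23 ⊆ 10111 [E]
  m30 ⊆ -1110 [E]
E = {-1110, 0-110, 00001, 0111-, 10000, 10111}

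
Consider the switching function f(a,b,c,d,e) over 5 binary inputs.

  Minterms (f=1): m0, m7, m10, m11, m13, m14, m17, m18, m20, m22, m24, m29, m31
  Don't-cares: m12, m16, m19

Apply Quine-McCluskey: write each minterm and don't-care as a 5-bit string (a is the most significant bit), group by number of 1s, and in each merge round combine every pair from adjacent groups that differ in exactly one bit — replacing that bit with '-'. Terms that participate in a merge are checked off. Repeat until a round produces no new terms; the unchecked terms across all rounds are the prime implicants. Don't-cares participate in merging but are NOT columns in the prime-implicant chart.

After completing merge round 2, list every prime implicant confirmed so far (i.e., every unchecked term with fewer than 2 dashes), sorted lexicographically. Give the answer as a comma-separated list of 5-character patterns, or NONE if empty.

-0000, -1101, 00111, 01-10, 0101-, 011-0, 0110-, 1-000, 111-1

size-2^0 implicants → 00000(✓)  00111  01010(✓)  01011(✓)  01100(✓)  01101(✓)  01110(✓)  10000(✓)  10001(✓)  10010(✓)  10011(✓)  10100(✓)  10110(✓)  11000(✓)  11101(✓)  11111(✓)
size-2^1 implicants → -0000  -1101  01-10  0101-  011-0  0110-  1-000  10-00(✓)  10-10(✓)  100-0(✓)  100-1(✓)  1000-(✓)  1001-(✓)  101-0(✓)  111-1
size-2^2 implicants → 10--0  100--
Unchecked terms (primes): -0000, -1101, 00111, 01-10, 0101-, 011-0, 0110-, 1-000, 10--0, 100--, 111-1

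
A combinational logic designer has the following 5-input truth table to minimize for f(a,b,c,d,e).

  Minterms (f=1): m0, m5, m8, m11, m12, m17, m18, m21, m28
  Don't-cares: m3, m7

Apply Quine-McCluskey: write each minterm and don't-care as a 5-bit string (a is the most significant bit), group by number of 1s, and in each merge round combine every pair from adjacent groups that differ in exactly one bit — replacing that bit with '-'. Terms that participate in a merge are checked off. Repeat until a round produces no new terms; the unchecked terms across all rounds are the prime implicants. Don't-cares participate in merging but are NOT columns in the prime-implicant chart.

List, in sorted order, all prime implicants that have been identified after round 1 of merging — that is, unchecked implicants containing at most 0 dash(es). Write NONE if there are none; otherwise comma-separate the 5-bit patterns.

10010

Round 0: 00000✓ 00011✓ 00101✓ 00111✓ 01000✓ 01011✓ 01100✓ 10001✓ 10010 10101✓ 11100✓
Round 1: -0101 -1100 0-000 0-011 00-11 001-1 01-00 10-01
PIs = {-0101, -1100, 0-000, 0-011, 00-11, 001-1, 01-00, 10-01, 10010}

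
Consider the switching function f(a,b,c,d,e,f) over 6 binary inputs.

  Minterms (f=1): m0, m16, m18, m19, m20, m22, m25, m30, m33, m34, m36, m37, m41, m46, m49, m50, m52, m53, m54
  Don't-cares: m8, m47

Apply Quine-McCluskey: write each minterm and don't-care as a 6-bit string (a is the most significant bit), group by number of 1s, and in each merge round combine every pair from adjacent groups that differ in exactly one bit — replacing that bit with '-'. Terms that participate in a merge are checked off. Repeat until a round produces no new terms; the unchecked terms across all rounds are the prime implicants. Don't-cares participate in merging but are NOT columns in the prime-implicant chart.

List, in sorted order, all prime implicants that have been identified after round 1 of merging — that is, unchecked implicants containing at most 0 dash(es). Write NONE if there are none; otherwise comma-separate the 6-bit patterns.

011001

Round 0: 000000✓ 001000✓ 010000✓ 010010✓ 010011✓ 010100✓ 010110✓ 011001 011110✓ 100001✓ 100010✓ 100100✓ 100101✓ 101001✓ 101110✓ 101111✓ 110001✓ 110010✓ 110100✓ 110101✓ 110110✓
Round 1: -10010✓ -10100✓ -10110✓ 0-0000 00-000 01-110 010-00✓ 010-10✓ 0100-0✓ 01001- 0101-0✓ 1-0001✓ 1-0010 1-0100✓ 1-0101✓ 10-001 100-01✓ 10010-✓ 10111- 110-01✓ 110-10✓ 1101-0✓ 11010-✓
Round 2: -10-10 -101-0 010--0 1-0-01 1-010-
PIs = {-10-10, -101-0, 0-0000, 00-000, 01-110, 010--0, 01001-, 011001, 1-0-01, 1-0010, 1-010-, 10-001, 10111-}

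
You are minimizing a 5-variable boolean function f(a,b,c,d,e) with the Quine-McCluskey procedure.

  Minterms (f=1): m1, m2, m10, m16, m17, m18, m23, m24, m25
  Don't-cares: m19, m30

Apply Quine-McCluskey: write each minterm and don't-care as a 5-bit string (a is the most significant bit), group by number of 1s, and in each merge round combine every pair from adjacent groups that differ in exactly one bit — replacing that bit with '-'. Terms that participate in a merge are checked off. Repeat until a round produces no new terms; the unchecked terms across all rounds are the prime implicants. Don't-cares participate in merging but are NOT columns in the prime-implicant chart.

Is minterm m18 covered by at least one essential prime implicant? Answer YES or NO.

NO

Round 0: 00001✓ 00010✓ 01010✓ 10000✓ 10001✓ 10010✓ 10011✓ 10111✓ 11000✓ 11001✓ 11110
Round 1: -0001 -0010 0-010 1-000✓ 1-001✓ 10-11 100-0✓ 100-1✓ 1000-✓ 1001-✓ 1100-✓
Round 2: 1-00- 100--
PIs = {-0001, -0010, 0-010, 1-00-, 10-11, 100--, 11110}
Coverage chart:
  m1: -0001 ←essential
  m2: -0010,0-010
  m10: 0-010 ←essential
  m16: 1-00-,100--
  m17: -0001,1-00-,100--
  m18: -0010,100--
  m23: 10-11 ←essential
  m24: 1-00- ←essential
  m25: 1-00- ←essential
Essential: -0001, 0-010, 1-00-, 10-11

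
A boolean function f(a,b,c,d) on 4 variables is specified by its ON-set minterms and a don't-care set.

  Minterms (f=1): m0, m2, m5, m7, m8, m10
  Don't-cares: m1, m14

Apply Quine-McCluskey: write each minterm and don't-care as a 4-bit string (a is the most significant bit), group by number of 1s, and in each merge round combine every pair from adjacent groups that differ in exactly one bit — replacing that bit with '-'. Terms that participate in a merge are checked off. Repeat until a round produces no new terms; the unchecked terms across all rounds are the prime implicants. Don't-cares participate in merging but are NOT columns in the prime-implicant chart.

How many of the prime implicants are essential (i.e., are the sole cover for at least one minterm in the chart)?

2

Round 0: 0000✓ 0001✓ 0010✓ 0101✓ 0111✓ 1000✓ 1010✓ 1110✓
Round 1: -000✓ -010✓ 0-01 00-0✓ 000- 01-1 1-10 10-0✓
Round 2: -0-0
PIs = {-0-0, 0-01, 000-, 01-1, 1-10}
Coverage chart:
  m0: -0-0,000-
  m2: -0-0 ←essential
  m5: 0-01,01-1
  m7: 01-1 ←essential
  m8: -0-0 ←essential
  m10: -0-0,1-10
Essential: -0-0, 01-1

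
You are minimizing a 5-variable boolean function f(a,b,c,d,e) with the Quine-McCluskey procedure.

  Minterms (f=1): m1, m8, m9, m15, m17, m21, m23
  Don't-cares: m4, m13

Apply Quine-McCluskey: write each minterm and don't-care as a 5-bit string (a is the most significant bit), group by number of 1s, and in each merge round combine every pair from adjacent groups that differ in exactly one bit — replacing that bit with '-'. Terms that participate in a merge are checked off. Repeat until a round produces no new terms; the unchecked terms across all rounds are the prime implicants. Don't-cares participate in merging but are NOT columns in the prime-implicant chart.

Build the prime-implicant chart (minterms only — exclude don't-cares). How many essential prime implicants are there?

size-2^0 implicants → 00001(✓)  00100  01000(✓)  01001(✓)  01101(✓)  01111(✓)  10001(✓)  10101(✓)  10111(✓)
size-2^1 implicants → -0001  0-001  01-01  0100-  011-1  10-01  101-1
Unchecked terms (primes): -0001, 0-001, 00100, 01-01, 0100-, 011-1, 10-01, 101-1
Minterm coverage:
  m1 ⊆ -0001,0-001
  m8 ⊆ 0100- [E]
  m9 ⊆ 0-001,01-01,0100-
  m15 ⊆ 011-1 [E]
  m17 ⊆ -0001,10-01
  m21 ⊆ 10-01,101-1
  m23 ⊆ 101-1 [E]
E = {0100-, 011-1, 101-1}

3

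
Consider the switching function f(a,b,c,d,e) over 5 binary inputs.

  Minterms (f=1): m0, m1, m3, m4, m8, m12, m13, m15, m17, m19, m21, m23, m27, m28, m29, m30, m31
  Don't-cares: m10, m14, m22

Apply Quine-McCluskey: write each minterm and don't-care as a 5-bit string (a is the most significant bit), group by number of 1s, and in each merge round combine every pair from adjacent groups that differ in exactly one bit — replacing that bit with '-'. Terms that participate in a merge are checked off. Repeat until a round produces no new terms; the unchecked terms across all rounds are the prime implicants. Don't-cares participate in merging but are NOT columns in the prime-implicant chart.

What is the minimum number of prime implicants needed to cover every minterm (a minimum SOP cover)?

5

Round 0: 00000✓ 00001✓ 00011✓ 00100✓ 01000✓ 01010✓ 01100✓ 01101✓ 01110✓ 01111✓ 10001✓ 10011✓ 10101✓ 10110✓ 10111✓ 11011✓ 11100✓ 11101✓ 11110✓ 11111✓
Round 1: -0001✓ -0011✓ -1100✓ -1101✓ -1110✓ -1111✓ 0-000✓ 0-100✓ 00-00✓ 000-1✓ 0000- 01-00✓ 01-10✓ 010-0✓ 011-0✓ 011-1✓ 0110-✓ 0111-✓ 1-011✓ 1-101✓ 1-110✓ 1-111✓ 10-01✓ 10-11✓ 100-1✓ 101-1✓ 1011-✓ 11-11✓ 111-0✓ 111-1✓ 1110-✓ 1111-✓
Round 2: -00-1 -11-0✓ -11-1✓ -110-✓ -111-✓ 0--00 01--0 011--✓ 1--11 1-1-1 1-11- 10--1 111--✓
Round 3: -11--
PIs = {-00-1, -11--, 0--00, 0000-, 01--0, 1--11, 1-1-1, 1-11-, 10--1}
Coverage chart:
  m0: 0--00,0000-
  m1: -00-1,0000-
  m3: -00-1 ←essential
  m4: 0--00 ←essential
  m8: 0--00,01--0
  m12: -11--,0--00,01--0
  m13: -11-- ←essential
  m15: -11-- ←essential
  m17: -00-1,10--1
  m19: -00-1,1--11,10--1
  m21: 1-1-1,10--1
  m23: 1--11,1-1-1,1-11-,10--1
  m27: 1--11 ←essential
  m28: -11-- ←essential
  m29: -11--,1-1-1
  m30: -11--,1-11-
  m31: -11--,1--11,1-1-1,1-11-
Essential: -00-1, -11--, 0--00, 1--11
Petrick residual → 1-1-1
Min cover (5 terms): b'c'e + bc + a'd'e' + ade + ace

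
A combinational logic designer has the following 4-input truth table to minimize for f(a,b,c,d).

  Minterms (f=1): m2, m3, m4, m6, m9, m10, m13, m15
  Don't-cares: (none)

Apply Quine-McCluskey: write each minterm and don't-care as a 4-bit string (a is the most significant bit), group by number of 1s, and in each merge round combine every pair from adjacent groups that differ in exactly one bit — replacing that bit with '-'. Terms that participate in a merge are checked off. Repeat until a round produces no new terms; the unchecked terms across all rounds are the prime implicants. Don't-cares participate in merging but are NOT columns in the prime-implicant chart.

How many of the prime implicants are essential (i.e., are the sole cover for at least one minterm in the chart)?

size-2^0 implicants → 0010(✓)  0011(✓)  0100(✓)  0110(✓)  1001(✓)  1010(✓)  1101(✓)  1111(✓)
size-2^1 implicants → -010  0-10  001-  01-0  1-01  11-1
Unchecked terms (primes): -010, 0-10, 001-, 01-0, 1-01, 11-1
Minterm coverage:
  m2 ⊆ -010,0-10,001-
  m3 ⊆ 001- [E]
  m4 ⊆ 01-0 [E]
  m6 ⊆ 0-10,01-0
  m9 ⊆ 1-01 [E]
  m10 ⊆ -010 [E]
  m13 ⊆ 1-01,11-1
  m15 ⊆ 11-1 [E]
E = {-010, 001-, 01-0, 1-01, 11-1}

5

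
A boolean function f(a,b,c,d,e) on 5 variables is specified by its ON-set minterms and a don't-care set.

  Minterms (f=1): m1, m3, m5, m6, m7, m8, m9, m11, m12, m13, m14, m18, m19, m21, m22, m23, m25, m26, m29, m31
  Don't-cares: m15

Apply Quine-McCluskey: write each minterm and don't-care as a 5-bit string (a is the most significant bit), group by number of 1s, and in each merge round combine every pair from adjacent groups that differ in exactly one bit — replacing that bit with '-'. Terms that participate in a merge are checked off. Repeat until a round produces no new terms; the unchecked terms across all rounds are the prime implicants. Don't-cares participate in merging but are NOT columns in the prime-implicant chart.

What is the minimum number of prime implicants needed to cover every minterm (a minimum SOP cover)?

Round 0: 00001✓ 00011✓ 00101✓ 00110✓ 00111✓ 01000✓ 01001✓ 01011✓ 01100✓ 01101✓ 01110✓ 01111✓ 10010✓ 10011✓ 10101✓ 10110✓ 10111✓ 11001✓ 11010✓ 11101✓ 11111✓
Round 1: -0011✓ -0101✓ -0110✓ -0111✓ -1001✓ -1101✓ -1111✓ 0-001✓ 0-011✓ 0-101✓ 0-110✓ 0-111✓ 00-01✓ 00-11✓ 000-1✓ 001-1✓ 0011-✓ 01-00✓ 01-01✓ 01-11✓ 010-1✓ 0100-✓ 011-0✓ 011-1✓ 0110-✓ 0111-✓ 1-010 1-101✓ 1-111✓ 10-10✓ 10-11✓ 1001-✓ 101-1✓ 1011-✓ 11-01✓ 111-1✓
Round 2: --101✓ --111✓ -0-11 -01-1✓ -011- -1-01 -11-1✓ 0--01✓ 0--11✓ 0-0-1✓ 0-1-1✓ 0-11- 00--1✓ 01--1✓ 01-0- 011-- 1-1-1✓ 10-1-
Round 3: --1-1 0---1
PIs = {--1-1, -0-11, -011-, -1-01, 0---1, 0-11-, 01-0-, 011--, 1-010, 10-1-}
Coverage chart:
  m1: 0---1 ←essential
  m3: -0-11,0---1
  m5: --1-1,0---1
  m6: -011-,0-11-
  m7: --1-1,-0-11,-011-,0---1,0-11-
  m8: 01-0- ←essential
  m9: -1-01,0---1,01-0-
  m11: 0---1 ←essential
  m12: 01-0-,011--
  m13: --1-1,-1-01,0---1,01-0-,011--
  m14: 0-11-,011--
  m18: 1-010,10-1-
  m19: -0-11,10-1-
  m21: --1-1 ←essential
  m22: -011-,10-1-
  m23: --1-1,-0-11,-011-,10-1-
  m25: -1-01 ←essential
  m26: 1-010 ←essential
  m29: --1-1,-1-01
  m31: --1-1 ←essential
Essential: --1-1, -1-01, 0---1, 01-0-, 1-010
Petrick residual → 0-11-, 10-1-
Min cover (7 terms): ce + bd'e + a'e + a'cd + a'bd' + ac'de' + ab'd

7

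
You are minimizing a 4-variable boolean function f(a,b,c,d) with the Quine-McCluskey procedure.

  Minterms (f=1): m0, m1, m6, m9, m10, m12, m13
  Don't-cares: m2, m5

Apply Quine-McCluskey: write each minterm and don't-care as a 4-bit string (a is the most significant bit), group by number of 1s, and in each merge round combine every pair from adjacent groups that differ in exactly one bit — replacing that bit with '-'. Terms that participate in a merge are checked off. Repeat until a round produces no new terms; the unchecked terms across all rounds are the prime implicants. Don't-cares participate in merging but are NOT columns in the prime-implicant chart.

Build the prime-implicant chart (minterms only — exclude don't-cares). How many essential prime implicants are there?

size-2^0 implicants → 0000(✓)  0001(✓)  0010(✓)  0101(✓)  0110(✓)  1001(✓)  1010(✓)  1100(✓)  1101(✓)
size-2^1 implicants → -001(✓)  -010  -101(✓)  0-01(✓)  0-10  00-0  000-  1-01(✓)  110-
size-2^2 implicants → --01
Unchecked terms (primes): --01, -010, 0-10, 00-0, 000-, 110-
Minterm coverage:
  m0 ⊆ 00-0,000-
  m1 ⊆ --01,000-
  m6 ⊆ 0-10 [E]
  m9 ⊆ --01 [E]
  m10 ⊆ -010 [E]
  m12 ⊆ 110- [E]
  m13 ⊆ --01,110-
E = {--01, -010, 0-10, 110-}

4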